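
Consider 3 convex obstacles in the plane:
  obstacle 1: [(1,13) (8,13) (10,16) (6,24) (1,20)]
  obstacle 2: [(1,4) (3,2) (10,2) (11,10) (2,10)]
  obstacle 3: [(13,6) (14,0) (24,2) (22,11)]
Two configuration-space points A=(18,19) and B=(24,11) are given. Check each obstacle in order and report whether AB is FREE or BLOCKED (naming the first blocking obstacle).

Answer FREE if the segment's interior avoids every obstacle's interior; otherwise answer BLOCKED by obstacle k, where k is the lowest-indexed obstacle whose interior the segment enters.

Obstacle 1 [(1,13) (8,13) (10,16) (6,24) (1,20)]:
  edge (1,13)–(8,13): clear
  edge (8,13)–(10,16): clear
  edge (10,16)–(6,24): clear
  edge (6,24)–(1,20): clear
  edge (1,20)–(1,13): clear
  midpoint (21,15) outside
  → clear
Obstacle 2 [(1,4) (3,2) (10,2) (11,10) (2,10)]:
  edge (1,4)–(3,2): clear
  edge (3,2)–(10,2): clear
  edge (10,2)–(11,10): clear
  edge (11,10)–(2,10): clear
  edge (2,10)–(1,4): clear
  midpoint (21,15) outside
  → clear
Obstacle 3 [(13,6) (14,0) (24,2) (22,11)]:
  edge (13,6)–(14,0): clear
  edge (14,0)–(24,2): clear
  edge (24,2)–(22,11): clear
  edge (22,11)–(13,6): clear
  midpoint (21,15) outside
  → clear

FREE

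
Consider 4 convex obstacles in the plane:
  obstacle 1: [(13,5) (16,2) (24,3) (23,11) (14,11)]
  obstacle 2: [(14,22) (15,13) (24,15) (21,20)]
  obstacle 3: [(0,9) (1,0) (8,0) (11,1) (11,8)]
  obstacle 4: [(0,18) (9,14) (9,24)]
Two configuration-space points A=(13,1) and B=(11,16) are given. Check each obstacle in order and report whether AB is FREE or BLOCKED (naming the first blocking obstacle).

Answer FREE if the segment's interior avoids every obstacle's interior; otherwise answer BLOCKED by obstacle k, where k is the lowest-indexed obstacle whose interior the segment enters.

Obstacle 1 [(13,5) (16,2) (24,3) (23,11) (14,11)]:
  edge (13,5)–(16,2): clear
  edge (16,2)–(24,3): clear
  edge (24,3)–(23,11): clear
  edge (23,11)–(14,11): clear
  edge (14,11)–(13,5): clear
  midpoint (12,17/2) outside
  → clear
Obstacle 2 [(14,22) (15,13) (24,15) (21,20)]:
  edge (14,22)–(15,13): clear
  edge (15,13)–(24,15): clear
  edge (24,15)–(21,20): clear
  edge (21,20)–(14,22): clear
  midpoint (12,17/2) outside
  → clear
Obstacle 3 [(0,9) (1,0) (8,0) (11,1) (11,8)]:
  edge (0,9)–(1,0): clear
  edge (1,0)–(8,0): clear
  edge (8,0)–(11,1): clear
  edge (11,1)–(11,8): clear
  edge (11,8)–(0,9): clear
  midpoint (12,17/2) outside
  → clear
Obstacle 4 [(0,18) (9,14) (9,24)]:
  edge (0,18)–(9,14): clear
  edge (9,14)–(9,24): clear
  edge (9,24)–(0,18): clear
  midpoint (12,17/2) outside
  → clear

FREE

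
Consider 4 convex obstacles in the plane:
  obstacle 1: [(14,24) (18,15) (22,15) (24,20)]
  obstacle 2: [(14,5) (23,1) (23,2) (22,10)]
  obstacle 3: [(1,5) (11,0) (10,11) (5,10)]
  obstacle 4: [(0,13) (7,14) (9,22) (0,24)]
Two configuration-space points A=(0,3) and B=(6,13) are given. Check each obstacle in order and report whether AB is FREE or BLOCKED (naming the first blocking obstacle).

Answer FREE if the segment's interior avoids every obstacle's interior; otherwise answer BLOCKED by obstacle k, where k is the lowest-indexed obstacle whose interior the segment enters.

Obstacle 1 [(14,24) (18,15) (22,15) (24,20)]:
  edge (14,24)–(18,15): clear
  edge (18,15)–(22,15): clear
  edge (22,15)–(24,20): clear
  edge (24,20)–(14,24): clear
  midpoint (3,8) outside
  → clear
Obstacle 2 [(14,5) (23,1) (23,2) (22,10)]:
  edge (14,5)–(23,1): clear
  edge (23,1)–(23,2): clear
  edge (23,2)–(22,10): clear
  edge (22,10)–(14,5): clear
  midpoint (3,8) outside
  → clear
Obstacle 3 [(1,5) (11,0) (10,11) (5,10)]:
  edge (1,5)–(11,0): crosses AB
  edge (11,0)–(10,11): clear
  edge (10,11)–(5,10): clear
  edge (5,10)–(1,5): crosses AB
  → BLOCKED
Obstacle 4 [(0,13) (7,14) (9,22) (0,24)]:
  edge (0,13)–(7,14): clear
  edge (7,14)–(9,22): clear
  edge (9,22)–(0,24): clear
  edge (0,24)–(0,13): clear
  midpoint (3,8) outside
  → clear

BLOCKED by obstacle 3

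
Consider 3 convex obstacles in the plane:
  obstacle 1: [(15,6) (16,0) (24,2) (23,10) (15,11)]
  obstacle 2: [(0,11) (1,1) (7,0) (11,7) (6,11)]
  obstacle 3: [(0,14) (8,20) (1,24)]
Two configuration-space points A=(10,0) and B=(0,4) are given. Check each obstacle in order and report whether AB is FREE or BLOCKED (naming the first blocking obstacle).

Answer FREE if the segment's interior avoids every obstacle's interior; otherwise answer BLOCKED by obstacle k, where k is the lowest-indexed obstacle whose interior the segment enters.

BLOCKED by obstacle 2

Obstacle 1 [(15,6) (16,0) (24,2) (23,10) (15,11)]:
  edge (15,6)–(16,0): clear
  edge (16,0)–(24,2): clear
  edge (24,2)–(23,10): clear
  edge (23,10)–(15,11): clear
  edge (15,11)–(15,6): clear
  midpoint (5,2) outside
  → clear
Obstacle 2 [(0,11) (1,1) (7,0) (11,7) (6,11)]:
  edge (0,11)–(1,1): crosses AB
  edge (1,1)–(7,0): clear
  edge (7,0)–(11,7): crosses AB
  edge (11,7)–(6,11): clear
  edge (6,11)–(0,11): clear
  → BLOCKED
Obstacle 3 [(0,14) (8,20) (1,24)]:
  edge (0,14)–(8,20): clear
  edge (8,20)–(1,24): clear
  edge (1,24)–(0,14): clear
  midpoint (5,2) outside
  → clear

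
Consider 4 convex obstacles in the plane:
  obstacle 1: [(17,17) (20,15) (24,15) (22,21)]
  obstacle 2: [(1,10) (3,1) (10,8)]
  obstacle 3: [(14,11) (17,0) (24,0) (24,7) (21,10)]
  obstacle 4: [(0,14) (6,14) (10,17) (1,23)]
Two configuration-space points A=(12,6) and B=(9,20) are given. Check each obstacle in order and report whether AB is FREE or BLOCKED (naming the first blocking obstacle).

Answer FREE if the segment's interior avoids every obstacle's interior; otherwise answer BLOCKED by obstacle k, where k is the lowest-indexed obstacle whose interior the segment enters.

Obstacle 1 [(17,17) (20,15) (24,15) (22,21)]:
  edge (17,17)–(20,15): clear
  edge (20,15)–(24,15): clear
  edge (24,15)–(22,21): clear
  edge (22,21)–(17,17): clear
  midpoint (21/2,13) outside
  → clear
Obstacle 2 [(1,10) (3,1) (10,8)]:
  edge (1,10)–(3,1): clear
  edge (3,1)–(10,8): clear
  edge (10,8)–(1,10): clear
  midpoint (21/2,13) outside
  → clear
Obstacle 3 [(14,11) (17,0) (24,0) (24,7) (21,10)]:
  edge (14,11)–(17,0): clear
  edge (17,0)–(24,0): clear
  edge (24,0)–(24,7): clear
  edge (24,7)–(21,10): clear
  edge (21,10)–(14,11): clear
  midpoint (21/2,13) outside
  → clear
Obstacle 4 [(0,14) (6,14) (10,17) (1,23)]:
  edge (0,14)–(6,14): clear
  edge (6,14)–(10,17): crosses AB
  edge (10,17)–(1,23): crosses AB
  edge (1,23)–(0,14): clear
  → BLOCKED

BLOCKED by obstacle 4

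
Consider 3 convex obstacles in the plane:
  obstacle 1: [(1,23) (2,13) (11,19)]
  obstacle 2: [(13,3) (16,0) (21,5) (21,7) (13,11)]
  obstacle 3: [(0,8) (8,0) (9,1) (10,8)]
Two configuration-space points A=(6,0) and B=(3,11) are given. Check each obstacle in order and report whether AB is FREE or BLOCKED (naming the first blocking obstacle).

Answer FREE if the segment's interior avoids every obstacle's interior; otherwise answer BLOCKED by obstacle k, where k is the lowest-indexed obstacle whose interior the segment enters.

Obstacle 1 [(1,23) (2,13) (11,19)]:
  edge (1,23)–(2,13): clear
  edge (2,13)–(11,19): clear
  edge (11,19)–(1,23): clear
  midpoint (9/2,11/2) outside
  → clear
Obstacle 2 [(13,3) (16,0) (21,5) (21,7) (13,11)]:
  edge (13,3)–(16,0): clear
  edge (16,0)–(21,5): clear
  edge (21,5)–(21,7): clear
  edge (21,7)–(13,11): clear
  edge (13,11)–(13,3): clear
  midpoint (9/2,11/2) outside
  → clear
Obstacle 3 [(0,8) (8,0) (9,1) (10,8)]:
  edge (0,8)–(8,0): crosses AB
  edge (8,0)–(9,1): clear
  edge (9,1)–(10,8): clear
  edge (10,8)–(0,8): crosses AB
  → BLOCKED

BLOCKED by obstacle 3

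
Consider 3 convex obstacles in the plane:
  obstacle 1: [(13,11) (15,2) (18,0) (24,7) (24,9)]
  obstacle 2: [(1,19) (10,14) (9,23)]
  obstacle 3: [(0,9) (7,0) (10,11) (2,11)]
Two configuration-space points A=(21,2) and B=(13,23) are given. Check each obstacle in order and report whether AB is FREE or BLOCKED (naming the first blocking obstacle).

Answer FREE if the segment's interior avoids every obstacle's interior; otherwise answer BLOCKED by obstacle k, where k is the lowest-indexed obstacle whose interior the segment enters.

Obstacle 1 [(13,11) (15,2) (18,0) (24,7) (24,9)]:
  edge (13,11)–(15,2): clear
  edge (15,2)–(18,0): clear
  edge (18,0)–(24,7): crosses AB
  edge (24,7)–(24,9): clear
  edge (24,9)–(13,11): crosses AB
  → BLOCKED
Obstacle 2 [(1,19) (10,14) (9,23)]:
  edge (1,19)–(10,14): clear
  edge (10,14)–(9,23): clear
  edge (9,23)–(1,19): clear
  midpoint (17,25/2) outside
  → clear
Obstacle 3 [(0,9) (7,0) (10,11) (2,11)]:
  edge (0,9)–(7,0): clear
  edge (7,0)–(10,11): clear
  edge (10,11)–(2,11): clear
  edge (2,11)–(0,9): clear
  midpoint (17,25/2) outside
  → clear

BLOCKED by obstacle 1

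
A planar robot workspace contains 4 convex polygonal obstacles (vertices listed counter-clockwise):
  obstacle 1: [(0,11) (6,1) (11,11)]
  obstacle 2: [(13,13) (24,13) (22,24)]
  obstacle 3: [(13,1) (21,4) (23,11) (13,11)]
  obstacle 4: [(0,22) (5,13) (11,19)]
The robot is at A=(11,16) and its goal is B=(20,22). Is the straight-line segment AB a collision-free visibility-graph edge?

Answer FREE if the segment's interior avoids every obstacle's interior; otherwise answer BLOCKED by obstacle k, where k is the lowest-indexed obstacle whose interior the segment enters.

FREE

Obstacle 1 [(0,11) (6,1) (11,11)]:
  edge (0,11)–(6,1): clear
  edge (6,1)–(11,11): clear
  edge (11,11)–(0,11): clear
  midpoint (31/2,19) outside
  → clear
Obstacle 2 [(13,13) (24,13) (22,24)]:
  edge (13,13)–(24,13): clear
  edge (24,13)–(22,24): clear
  edge (22,24)–(13,13): clear
  midpoint (31/2,19) outside
  → clear
Obstacle 3 [(13,1) (21,4) (23,11) (13,11)]:
  edge (13,1)–(21,4): clear
  edge (21,4)–(23,11): clear
  edge (23,11)–(13,11): clear
  edge (13,11)–(13,1): clear
  midpoint (31/2,19) outside
  → clear
Obstacle 4 [(0,22) (5,13) (11,19)]:
  edge (0,22)–(5,13): clear
  edge (5,13)–(11,19): clear
  edge (11,19)–(0,22): clear
  midpoint (31/2,19) outside
  → clear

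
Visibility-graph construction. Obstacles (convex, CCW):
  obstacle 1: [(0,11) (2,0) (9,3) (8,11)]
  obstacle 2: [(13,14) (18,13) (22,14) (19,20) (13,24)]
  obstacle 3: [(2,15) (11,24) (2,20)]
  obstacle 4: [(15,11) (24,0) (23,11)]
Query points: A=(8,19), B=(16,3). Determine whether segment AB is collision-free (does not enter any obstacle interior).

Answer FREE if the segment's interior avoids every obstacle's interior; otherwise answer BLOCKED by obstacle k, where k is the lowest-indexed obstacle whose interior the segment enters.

Obstacle 1 [(0,11) (2,0) (9,3) (8,11)]:
  edge (0,11)–(2,0): clear
  edge (2,0)–(9,3): clear
  edge (9,3)–(8,11): clear
  edge (8,11)–(0,11): clear
  midpoint (12,11) outside
  → clear
Obstacle 2 [(13,14) (18,13) (22,14) (19,20) (13,24)]:
  edge (13,14)–(18,13): clear
  edge (18,13)–(22,14): clear
  edge (22,14)–(19,20): clear
  edge (19,20)–(13,24): clear
  edge (13,24)–(13,14): clear
  midpoint (12,11) outside
  → clear
Obstacle 3 [(2,15) (11,24) (2,20)]:
  edge (2,15)–(11,24): clear
  edge (11,24)–(2,20): clear
  edge (2,20)–(2,15): clear
  midpoint (12,11) outside
  → clear
Obstacle 4 [(15,11) (24,0) (23,11)]:
  edge (15,11)–(24,0): clear
  edge (24,0)–(23,11): clear
  edge (23,11)–(15,11): clear
  midpoint (12,11) outside
  → clear

FREE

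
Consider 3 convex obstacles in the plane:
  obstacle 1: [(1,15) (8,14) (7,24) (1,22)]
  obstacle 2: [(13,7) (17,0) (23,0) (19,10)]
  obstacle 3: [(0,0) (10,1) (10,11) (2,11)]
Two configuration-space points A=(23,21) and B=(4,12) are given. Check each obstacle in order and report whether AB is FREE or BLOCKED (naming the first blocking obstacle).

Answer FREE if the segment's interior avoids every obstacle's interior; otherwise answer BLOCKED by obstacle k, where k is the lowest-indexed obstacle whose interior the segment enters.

FREE

Obstacle 1 [(1,15) (8,14) (7,24) (1,22)]:
  edge (1,15)–(8,14): clear
  edge (8,14)–(7,24): clear
  edge (7,24)–(1,22): clear
  edge (1,22)–(1,15): clear
  midpoint (27/2,33/2) outside
  → clear
Obstacle 2 [(13,7) (17,0) (23,0) (19,10)]:
  edge (13,7)–(17,0): clear
  edge (17,0)–(23,0): clear
  edge (23,0)–(19,10): clear
  edge (19,10)–(13,7): clear
  midpoint (27/2,33/2) outside
  → clear
Obstacle 3 [(0,0) (10,1) (10,11) (2,11)]:
  edge (0,0)–(10,1): clear
  edge (10,1)–(10,11): clear
  edge (10,11)–(2,11): clear
  edge (2,11)–(0,0): clear
  midpoint (27/2,33/2) outside
  → clear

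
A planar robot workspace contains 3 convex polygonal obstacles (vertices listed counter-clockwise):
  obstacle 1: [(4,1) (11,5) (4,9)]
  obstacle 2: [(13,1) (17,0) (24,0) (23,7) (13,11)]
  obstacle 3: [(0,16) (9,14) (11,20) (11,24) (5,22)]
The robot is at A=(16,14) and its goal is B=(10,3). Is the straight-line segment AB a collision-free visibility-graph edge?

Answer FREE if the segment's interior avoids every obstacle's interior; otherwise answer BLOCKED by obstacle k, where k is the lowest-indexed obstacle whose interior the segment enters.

BLOCKED by obstacle 2

Obstacle 1 [(4,1) (11,5) (4,9)]:
  edge (4,1)–(11,5): clear
  edge (11,5)–(4,9): clear
  edge (4,9)–(4,1): clear
  midpoint (13,17/2) outside
  → clear
Obstacle 2 [(13,1) (17,0) (24,0) (23,7) (13,11)]:
  edge (13,1)–(17,0): clear
  edge (17,0)–(24,0): clear
  edge (24,0)–(23,7): clear
  edge (23,7)–(13,11): crosses AB
  edge (13,11)–(13,1): crosses AB
  → BLOCKED
Obstacle 3 [(0,16) (9,14) (11,20) (11,24) (5,22)]:
  edge (0,16)–(9,14): clear
  edge (9,14)–(11,20): clear
  edge (11,20)–(11,24): clear
  edge (11,24)–(5,22): clear
  edge (5,22)–(0,16): clear
  midpoint (13,17/2) outside
  → clear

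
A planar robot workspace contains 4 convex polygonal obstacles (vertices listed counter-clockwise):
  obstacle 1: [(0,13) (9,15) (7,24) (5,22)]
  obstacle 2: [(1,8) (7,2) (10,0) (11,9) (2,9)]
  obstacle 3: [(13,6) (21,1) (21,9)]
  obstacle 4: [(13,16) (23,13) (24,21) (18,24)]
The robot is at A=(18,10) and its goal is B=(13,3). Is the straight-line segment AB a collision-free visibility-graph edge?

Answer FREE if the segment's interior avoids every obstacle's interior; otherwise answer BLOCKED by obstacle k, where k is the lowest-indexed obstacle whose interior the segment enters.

BLOCKED by obstacle 3

Obstacle 1 [(0,13) (9,15) (7,24) (5,22)]:
  edge (0,13)–(9,15): clear
  edge (9,15)–(7,24): clear
  edge (7,24)–(5,22): clear
  edge (5,22)–(0,13): clear
  midpoint (31/2,13/2) outside
  → clear
Obstacle 2 [(1,8) (7,2) (10,0) (11,9) (2,9)]:
  edge (1,8)–(7,2): clear
  edge (7,2)–(10,0): clear
  edge (10,0)–(11,9): clear
  edge (11,9)–(2,9): clear
  edge (2,9)–(1,8): clear
  midpoint (31/2,13/2) outside
  → clear
Obstacle 3 [(13,6) (21,1) (21,9)]:
  edge (13,6)–(21,1): crosses AB
  edge (21,1)–(21,9): clear
  edge (21,9)–(13,6): crosses AB
  → BLOCKED
Obstacle 4 [(13,16) (23,13) (24,21) (18,24)]:
  edge (13,16)–(23,13): clear
  edge (23,13)–(24,21): clear
  edge (24,21)–(18,24): clear
  edge (18,24)–(13,16): clear
  midpoint (31/2,13/2) outside
  → clear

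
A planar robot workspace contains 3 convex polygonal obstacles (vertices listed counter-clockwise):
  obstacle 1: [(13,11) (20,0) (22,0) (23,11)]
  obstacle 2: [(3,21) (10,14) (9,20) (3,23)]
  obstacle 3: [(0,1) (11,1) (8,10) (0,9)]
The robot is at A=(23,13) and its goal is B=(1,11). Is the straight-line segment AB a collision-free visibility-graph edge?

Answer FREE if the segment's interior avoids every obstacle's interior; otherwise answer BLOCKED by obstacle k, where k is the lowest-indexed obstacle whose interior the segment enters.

FREE

Obstacle 1 [(13,11) (20,0) (22,0) (23,11)]:
  edge (13,11)–(20,0): clear
  edge (20,0)–(22,0): clear
  edge (22,0)–(23,11): clear
  edge (23,11)–(13,11): clear
  midpoint (12,12) outside
  → clear
Obstacle 2 [(3,21) (10,14) (9,20) (3,23)]:
  edge (3,21)–(10,14): clear
  edge (10,14)–(9,20): clear
  edge (9,20)–(3,23): clear
  edge (3,23)–(3,21): clear
  midpoint (12,12) outside
  → clear
Obstacle 3 [(0,1) (11,1) (8,10) (0,9)]:
  edge (0,1)–(11,1): clear
  edge (11,1)–(8,10): clear
  edge (8,10)–(0,9): clear
  edge (0,9)–(0,1): clear
  midpoint (12,12) outside
  → clear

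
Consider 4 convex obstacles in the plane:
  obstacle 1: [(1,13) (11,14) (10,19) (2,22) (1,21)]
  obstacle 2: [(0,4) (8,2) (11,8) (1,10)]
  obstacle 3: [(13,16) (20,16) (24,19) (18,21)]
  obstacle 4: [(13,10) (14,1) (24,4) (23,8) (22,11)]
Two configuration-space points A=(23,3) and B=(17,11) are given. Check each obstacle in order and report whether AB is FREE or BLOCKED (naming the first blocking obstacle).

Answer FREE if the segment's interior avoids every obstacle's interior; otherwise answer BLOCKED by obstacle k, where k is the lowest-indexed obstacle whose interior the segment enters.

BLOCKED by obstacle 4

Obstacle 1 [(1,13) (11,14) (10,19) (2,22) (1,21)]:
  edge (1,13)–(11,14): clear
  edge (11,14)–(10,19): clear
  edge (10,19)–(2,22): clear
  edge (2,22)–(1,21): clear
  edge (1,21)–(1,13): clear
  midpoint (20,7) outside
  → clear
Obstacle 2 [(0,4) (8,2) (11,8) (1,10)]:
  edge (0,4)–(8,2): clear
  edge (8,2)–(11,8): clear
  edge (11,8)–(1,10): clear
  edge (1,10)–(0,4): clear
  midpoint (20,7) outside
  → clear
Obstacle 3 [(13,16) (20,16) (24,19) (18,21)]:
  edge (13,16)–(20,16): clear
  edge (20,16)–(24,19): clear
  edge (24,19)–(18,21): clear
  edge (18,21)–(13,16): clear
  midpoint (20,7) outside
  → clear
Obstacle 4 [(13,10) (14,1) (24,4) (23,8) (22,11)]:
  edge (13,10)–(14,1): clear
  edge (14,1)–(24,4): crosses AB
  edge (24,4)–(23,8): clear
  edge (23,8)–(22,11): clear
  edge (22,11)–(13,10): crosses AB
  → BLOCKED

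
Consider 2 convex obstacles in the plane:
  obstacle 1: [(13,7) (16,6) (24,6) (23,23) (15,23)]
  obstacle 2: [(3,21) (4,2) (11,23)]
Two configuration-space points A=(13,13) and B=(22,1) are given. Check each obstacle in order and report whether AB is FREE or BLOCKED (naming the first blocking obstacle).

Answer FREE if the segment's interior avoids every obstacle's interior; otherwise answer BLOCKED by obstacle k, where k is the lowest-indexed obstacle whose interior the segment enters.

BLOCKED by obstacle 1

Obstacle 1 [(13,7) (16,6) (24,6) (23,23) (15,23)]:
  edge (13,7)–(16,6): clear
  edge (16,6)–(24,6): crosses AB
  edge (24,6)–(23,23): clear
  edge (23,23)–(15,23): clear
  edge (15,23)–(13,7): crosses AB
  → BLOCKED
Obstacle 2 [(3,21) (4,2) (11,23)]:
  edge (3,21)–(4,2): clear
  edge (4,2)–(11,23): clear
  edge (11,23)–(3,21): clear
  midpoint (35/2,7) outside
  → clear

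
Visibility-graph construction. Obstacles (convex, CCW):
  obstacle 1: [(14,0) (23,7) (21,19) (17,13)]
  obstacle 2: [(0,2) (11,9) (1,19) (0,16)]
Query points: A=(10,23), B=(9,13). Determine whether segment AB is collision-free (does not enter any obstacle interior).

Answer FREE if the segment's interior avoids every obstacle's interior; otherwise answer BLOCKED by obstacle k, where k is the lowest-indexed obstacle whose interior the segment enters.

Obstacle 1 [(14,0) (23,7) (21,19) (17,13)]:
  edge (14,0)–(23,7): clear
  edge (23,7)–(21,19): clear
  edge (21,19)–(17,13): clear
  edge (17,13)–(14,0): clear
  midpoint (19/2,18) outside
  → clear
Obstacle 2 [(0,2) (11,9) (1,19) (0,16)]:
  edge (0,2)–(11,9): clear
  edge (11,9)–(1,19): clear
  edge (1,19)–(0,16): clear
  edge (0,16)–(0,2): clear
  midpoint (19/2,18) outside
  → clear

FREE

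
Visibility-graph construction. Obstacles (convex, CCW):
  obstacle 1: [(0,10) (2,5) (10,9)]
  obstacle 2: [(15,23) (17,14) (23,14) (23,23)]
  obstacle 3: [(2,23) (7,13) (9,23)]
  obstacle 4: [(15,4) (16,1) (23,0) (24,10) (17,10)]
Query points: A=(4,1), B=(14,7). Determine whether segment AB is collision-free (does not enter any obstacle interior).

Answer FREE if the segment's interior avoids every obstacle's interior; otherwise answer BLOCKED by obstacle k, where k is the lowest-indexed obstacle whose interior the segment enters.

FREE

Obstacle 1 [(0,10) (2,5) (10,9)]:
  edge (0,10)–(2,5): clear
  edge (2,5)–(10,9): clear
  edge (10,9)–(0,10): clear
  midpoint (9,4) outside
  → clear
Obstacle 2 [(15,23) (17,14) (23,14) (23,23)]:
  edge (15,23)–(17,14): clear
  edge (17,14)–(23,14): clear
  edge (23,14)–(23,23): clear
  edge (23,23)–(15,23): clear
  midpoint (9,4) outside
  → clear
Obstacle 3 [(2,23) (7,13) (9,23)]:
  edge (2,23)–(7,13): clear
  edge (7,13)–(9,23): clear
  edge (9,23)–(2,23): clear
  midpoint (9,4) outside
  → clear
Obstacle 4 [(15,4) (16,1) (23,0) (24,10) (17,10)]:
  edge (15,4)–(16,1): clear
  edge (16,1)–(23,0): clear
  edge (23,0)–(24,10): clear
  edge (24,10)–(17,10): clear
  edge (17,10)–(15,4): clear
  midpoint (9,4) outside
  → clear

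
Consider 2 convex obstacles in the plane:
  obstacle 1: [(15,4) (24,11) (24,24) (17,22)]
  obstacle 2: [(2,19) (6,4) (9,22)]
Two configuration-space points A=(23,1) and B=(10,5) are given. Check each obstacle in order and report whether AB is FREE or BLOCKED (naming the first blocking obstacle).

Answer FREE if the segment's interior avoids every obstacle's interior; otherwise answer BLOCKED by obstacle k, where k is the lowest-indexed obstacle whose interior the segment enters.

Obstacle 1 [(15,4) (24,11) (24,24) (17,22)]:
  edge (15,4)–(24,11): clear
  edge (24,11)–(24,24): clear
  edge (24,24)–(17,22): clear
  edge (17,22)–(15,4): clear
  midpoint (33/2,3) outside
  → clear
Obstacle 2 [(2,19) (6,4) (9,22)]:
  edge (2,19)–(6,4): clear
  edge (6,4)–(9,22): clear
  edge (9,22)–(2,19): clear
  midpoint (33/2,3) outside
  → clear

FREE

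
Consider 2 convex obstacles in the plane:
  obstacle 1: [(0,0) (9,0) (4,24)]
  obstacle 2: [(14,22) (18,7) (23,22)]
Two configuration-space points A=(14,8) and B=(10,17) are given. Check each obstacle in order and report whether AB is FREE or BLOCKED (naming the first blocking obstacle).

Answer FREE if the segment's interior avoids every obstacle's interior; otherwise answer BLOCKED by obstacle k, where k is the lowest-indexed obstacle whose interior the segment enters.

Obstacle 1 [(0,0) (9,0) (4,24)]:
  edge (0,0)–(9,0): clear
  edge (9,0)–(4,24): clear
  edge (4,24)–(0,0): clear
  midpoint (12,25/2) outside
  → clear
Obstacle 2 [(14,22) (18,7) (23,22)]:
  edge (14,22)–(18,7): clear
  edge (18,7)–(23,22): clear
  edge (23,22)–(14,22): clear
  midpoint (12,25/2) outside
  → clear

FREE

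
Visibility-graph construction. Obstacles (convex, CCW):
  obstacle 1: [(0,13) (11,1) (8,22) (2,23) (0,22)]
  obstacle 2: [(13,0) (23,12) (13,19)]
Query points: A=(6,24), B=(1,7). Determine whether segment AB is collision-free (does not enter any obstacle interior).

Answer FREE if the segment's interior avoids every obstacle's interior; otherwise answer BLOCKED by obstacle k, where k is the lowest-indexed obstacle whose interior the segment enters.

Obstacle 1 [(0,13) (11,1) (8,22) (2,23) (0,22)]:
  edge (0,13)–(11,1): crosses AB
  edge (11,1)–(8,22): clear
  edge (8,22)–(2,23): crosses AB
  edge (2,23)–(0,22): clear
  edge (0,22)–(0,13): clear
  → BLOCKED
Obstacle 2 [(13,0) (23,12) (13,19)]:
  edge (13,0)–(23,12): clear
  edge (23,12)–(13,19): clear
  edge (13,19)–(13,0): clear
  midpoint (7/2,31/2) outside
  → clear

BLOCKED by obstacle 1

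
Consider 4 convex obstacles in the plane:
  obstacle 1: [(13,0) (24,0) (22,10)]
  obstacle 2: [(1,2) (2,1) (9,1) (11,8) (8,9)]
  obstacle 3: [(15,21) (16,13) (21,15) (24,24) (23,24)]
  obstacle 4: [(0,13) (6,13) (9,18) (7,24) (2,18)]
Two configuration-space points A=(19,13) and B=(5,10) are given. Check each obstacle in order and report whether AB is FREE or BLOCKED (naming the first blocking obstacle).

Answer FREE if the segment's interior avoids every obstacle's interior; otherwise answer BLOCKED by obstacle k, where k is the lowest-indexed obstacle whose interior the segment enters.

FREE

Obstacle 1 [(13,0) (24,0) (22,10)]:
  edge (13,0)–(24,0): clear
  edge (24,0)–(22,10): clear
  edge (22,10)–(13,0): clear
  midpoint (12,23/2) outside
  → clear
Obstacle 2 [(1,2) (2,1) (9,1) (11,8) (8,9)]:
  edge (1,2)–(2,1): clear
  edge (2,1)–(9,1): clear
  edge (9,1)–(11,8): clear
  edge (11,8)–(8,9): clear
  edge (8,9)–(1,2): clear
  midpoint (12,23/2) outside
  → clear
Obstacle 3 [(15,21) (16,13) (21,15) (24,24) (23,24)]:
  edge (15,21)–(16,13): clear
  edge (16,13)–(21,15): clear
  edge (21,15)–(24,24): clear
  edge (24,24)–(23,24): clear
  edge (23,24)–(15,21): clear
  midpoint (12,23/2) outside
  → clear
Obstacle 4 [(0,13) (6,13) (9,18) (7,24) (2,18)]:
  edge (0,13)–(6,13): clear
  edge (6,13)–(9,18): clear
  edge (9,18)–(7,24): clear
  edge (7,24)–(2,18): clear
  edge (2,18)–(0,13): clear
  midpoint (12,23/2) outside
  → clear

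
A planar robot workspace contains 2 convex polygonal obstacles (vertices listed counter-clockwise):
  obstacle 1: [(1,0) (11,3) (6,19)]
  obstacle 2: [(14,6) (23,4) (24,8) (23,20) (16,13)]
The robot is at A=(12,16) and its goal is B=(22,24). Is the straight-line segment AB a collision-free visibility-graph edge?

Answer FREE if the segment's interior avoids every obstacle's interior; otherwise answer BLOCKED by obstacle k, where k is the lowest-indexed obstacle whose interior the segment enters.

Obstacle 1 [(1,0) (11,3) (6,19)]:
  edge (1,0)–(11,3): clear
  edge (11,3)–(6,19): clear
  edge (6,19)–(1,0): clear
  midpoint (17,20) outside
  → clear
Obstacle 2 [(14,6) (23,4) (24,8) (23,20) (16,13)]:
  edge (14,6)–(23,4): clear
  edge (23,4)–(24,8): clear
  edge (24,8)–(23,20): clear
  edge (23,20)–(16,13): clear
  edge (16,13)–(14,6): clear
  midpoint (17,20) outside
  → clear

FREE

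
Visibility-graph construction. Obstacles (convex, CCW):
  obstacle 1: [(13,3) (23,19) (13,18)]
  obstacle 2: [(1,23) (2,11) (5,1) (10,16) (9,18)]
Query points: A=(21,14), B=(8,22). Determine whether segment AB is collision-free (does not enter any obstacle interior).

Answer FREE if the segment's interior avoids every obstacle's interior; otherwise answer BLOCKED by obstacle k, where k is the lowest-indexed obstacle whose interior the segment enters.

BLOCKED by obstacle 1

Obstacle 1 [(13,3) (23,19) (13,18)]:
  edge (13,3)–(23,19): crosses AB
  edge (23,19)–(13,18): crosses AB
  edge (13,18)–(13,3): clear
  → BLOCKED
Obstacle 2 [(1,23) (2,11) (5,1) (10,16) (9,18)]:
  edge (1,23)–(2,11): clear
  edge (2,11)–(5,1): clear
  edge (5,1)–(10,16): clear
  edge (10,16)–(9,18): clear
  edge (9,18)–(1,23): clear
  midpoint (29/2,18) outside
  → clear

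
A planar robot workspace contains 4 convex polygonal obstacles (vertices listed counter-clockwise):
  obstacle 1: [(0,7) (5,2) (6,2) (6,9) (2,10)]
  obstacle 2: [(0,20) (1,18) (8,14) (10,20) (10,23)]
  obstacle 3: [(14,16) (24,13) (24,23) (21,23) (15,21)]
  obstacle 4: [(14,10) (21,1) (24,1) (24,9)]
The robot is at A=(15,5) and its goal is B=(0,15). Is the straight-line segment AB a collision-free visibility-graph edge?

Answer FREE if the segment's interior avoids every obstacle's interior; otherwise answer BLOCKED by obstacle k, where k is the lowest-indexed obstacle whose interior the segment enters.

Obstacle 1 [(0,7) (5,2) (6,2) (6,9) (2,10)]:
  edge (0,7)–(5,2): clear
  edge (5,2)–(6,2): clear
  edge (6,2)–(6,9): clear
  edge (6,9)–(2,10): clear
  edge (2,10)–(0,7): clear
  midpoint (15/2,10) outside
  → clear
Obstacle 2 [(0,20) (1,18) (8,14) (10,20) (10,23)]:
  edge (0,20)–(1,18): clear
  edge (1,18)–(8,14): clear
  edge (8,14)–(10,20): clear
  edge (10,20)–(10,23): clear
  edge (10,23)–(0,20): clear
  midpoint (15/2,10) outside
  → clear
Obstacle 3 [(14,16) (24,13) (24,23) (21,23) (15,21)]:
  edge (14,16)–(24,13): clear
  edge (24,13)–(24,23): clear
  edge (24,23)–(21,23): clear
  edge (21,23)–(15,21): clear
  edge (15,21)–(14,16): clear
  midpoint (15/2,10) outside
  → clear
Obstacle 4 [(14,10) (21,1) (24,1) (24,9)]:
  edge (14,10)–(21,1): clear
  edge (21,1)–(24,1): clear
  edge (24,1)–(24,9): clear
  edge (24,9)–(14,10): clear
  midpoint (15/2,10) outside
  → clear

FREE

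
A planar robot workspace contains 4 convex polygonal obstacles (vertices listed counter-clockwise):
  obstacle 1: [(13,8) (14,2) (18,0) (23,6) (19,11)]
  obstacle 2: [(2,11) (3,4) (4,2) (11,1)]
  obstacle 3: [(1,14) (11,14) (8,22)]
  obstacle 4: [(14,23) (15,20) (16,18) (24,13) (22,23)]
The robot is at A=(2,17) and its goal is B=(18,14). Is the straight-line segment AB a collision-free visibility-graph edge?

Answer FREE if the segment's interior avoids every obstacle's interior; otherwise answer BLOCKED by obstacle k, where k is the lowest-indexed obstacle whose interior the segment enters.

BLOCKED by obstacle 3

Obstacle 1 [(13,8) (14,2) (18,0) (23,6) (19,11)]:
  edge (13,8)–(14,2): clear
  edge (14,2)–(18,0): clear
  edge (18,0)–(23,6): clear
  edge (23,6)–(19,11): clear
  edge (19,11)–(13,8): clear
  midpoint (10,31/2) outside
  → clear
Obstacle 2 [(2,11) (3,4) (4,2) (11,1)]:
  edge (2,11)–(3,4): clear
  edge (3,4)–(4,2): clear
  edge (4,2)–(11,1): clear
  edge (11,1)–(2,11): clear
  midpoint (10,31/2) outside
  → clear
Obstacle 3 [(1,14) (11,14) (8,22)]:
  edge (1,14)–(11,14): clear
  edge (11,14)–(8,22): crosses AB
  edge (8,22)–(1,14): crosses AB
  → BLOCKED
Obstacle 4 [(14,23) (15,20) (16,18) (24,13) (22,23)]:
  edge (14,23)–(15,20): clear
  edge (15,20)–(16,18): clear
  edge (16,18)–(24,13): clear
  edge (24,13)–(22,23): clear
  edge (22,23)–(14,23): clear
  midpoint (10,31/2) outside
  → clear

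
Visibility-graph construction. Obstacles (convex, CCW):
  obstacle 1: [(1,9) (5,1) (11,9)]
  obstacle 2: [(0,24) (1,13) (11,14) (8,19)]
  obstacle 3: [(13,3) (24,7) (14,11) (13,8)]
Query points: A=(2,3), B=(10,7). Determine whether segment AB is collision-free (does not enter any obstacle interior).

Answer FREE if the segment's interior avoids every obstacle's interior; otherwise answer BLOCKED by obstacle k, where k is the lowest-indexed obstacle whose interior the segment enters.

BLOCKED by obstacle 1

Obstacle 1 [(1,9) (5,1) (11,9)]:
  edge (1,9)–(5,1): crosses AB
  edge (5,1)–(11,9): crosses AB
  edge (11,9)–(1,9): clear
  → BLOCKED
Obstacle 2 [(0,24) (1,13) (11,14) (8,19)]:
  edge (0,24)–(1,13): clear
  edge (1,13)–(11,14): clear
  edge (11,14)–(8,19): clear
  edge (8,19)–(0,24): clear
  midpoint (6,5) outside
  → clear
Obstacle 3 [(13,3) (24,7) (14,11) (13,8)]:
  edge (13,3)–(24,7): clear
  edge (24,7)–(14,11): clear
  edge (14,11)–(13,8): clear
  edge (13,8)–(13,3): clear
  midpoint (6,5) outside
  → clear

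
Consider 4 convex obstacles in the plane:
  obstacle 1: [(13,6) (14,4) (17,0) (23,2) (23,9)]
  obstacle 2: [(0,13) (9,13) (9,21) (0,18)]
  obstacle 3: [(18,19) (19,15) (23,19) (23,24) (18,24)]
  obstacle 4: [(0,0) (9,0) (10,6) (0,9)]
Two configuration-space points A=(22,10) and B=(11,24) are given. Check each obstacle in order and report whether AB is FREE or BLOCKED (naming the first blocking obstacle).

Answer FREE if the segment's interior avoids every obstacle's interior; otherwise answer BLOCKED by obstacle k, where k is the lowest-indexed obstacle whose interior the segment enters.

Obstacle 1 [(13,6) (14,4) (17,0) (23,2) (23,9)]:
  edge (13,6)–(14,4): clear
  edge (14,4)–(17,0): clear
  edge (17,0)–(23,2): clear
  edge (23,2)–(23,9): clear
  edge (23,9)–(13,6): clear
  midpoint (33/2,17) outside
  → clear
Obstacle 2 [(0,13) (9,13) (9,21) (0,18)]:
  edge (0,13)–(9,13): clear
  edge (9,13)–(9,21): clear
  edge (9,21)–(0,18): clear
  edge (0,18)–(0,13): clear
  midpoint (33/2,17) outside
  → clear
Obstacle 3 [(18,19) (19,15) (23,19) (23,24) (18,24)]:
  edge (18,19)–(19,15): clear
  edge (19,15)–(23,19): clear
  edge (23,19)–(23,24): clear
  edge (23,24)–(18,24): clear
  edge (18,24)–(18,19): clear
  midpoint (33/2,17) outside
  → clear
Obstacle 4 [(0,0) (9,0) (10,6) (0,9)]:
  edge (0,0)–(9,0): clear
  edge (9,0)–(10,6): clear
  edge (10,6)–(0,9): clear
  edge (0,9)–(0,0): clear
  midpoint (33/2,17) outside
  → clear

FREE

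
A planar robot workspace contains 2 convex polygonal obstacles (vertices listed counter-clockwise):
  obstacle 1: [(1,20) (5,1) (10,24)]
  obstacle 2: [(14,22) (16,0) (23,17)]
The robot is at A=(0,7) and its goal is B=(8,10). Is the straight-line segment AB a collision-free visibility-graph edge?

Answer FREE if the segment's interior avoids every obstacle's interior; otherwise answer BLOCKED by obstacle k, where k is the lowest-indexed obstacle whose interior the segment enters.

Obstacle 1 [(1,20) (5,1) (10,24)]:
  edge (1,20)–(5,1): crosses AB
  edge (5,1)–(10,24): crosses AB
  edge (10,24)–(1,20): clear
  → BLOCKED
Obstacle 2 [(14,22) (16,0) (23,17)]:
  edge (14,22)–(16,0): clear
  edge (16,0)–(23,17): clear
  edge (23,17)–(14,22): clear
  midpoint (4,17/2) outside
  → clear

BLOCKED by obstacle 1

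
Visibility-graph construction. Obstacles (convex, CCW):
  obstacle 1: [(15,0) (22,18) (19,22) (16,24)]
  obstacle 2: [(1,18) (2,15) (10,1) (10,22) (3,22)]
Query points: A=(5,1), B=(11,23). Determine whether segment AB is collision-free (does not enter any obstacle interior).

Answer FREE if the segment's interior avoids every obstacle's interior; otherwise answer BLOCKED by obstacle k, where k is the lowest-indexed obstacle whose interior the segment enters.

BLOCKED by obstacle 2

Obstacle 1 [(15,0) (22,18) (19,22) (16,24)]:
  edge (15,0)–(22,18): clear
  edge (22,18)–(19,22): clear
  edge (19,22)–(16,24): clear
  edge (16,24)–(15,0): clear
  midpoint (8,12) outside
  → clear
Obstacle 2 [(1,18) (2,15) (10,1) (10,22) (3,22)]:
  edge (1,18)–(2,15): clear
  edge (2,15)–(10,1): crosses AB
  edge (10,1)–(10,22): crosses AB
  edge (10,22)–(3,22): clear
  edge (3,22)–(1,18): clear
  → BLOCKED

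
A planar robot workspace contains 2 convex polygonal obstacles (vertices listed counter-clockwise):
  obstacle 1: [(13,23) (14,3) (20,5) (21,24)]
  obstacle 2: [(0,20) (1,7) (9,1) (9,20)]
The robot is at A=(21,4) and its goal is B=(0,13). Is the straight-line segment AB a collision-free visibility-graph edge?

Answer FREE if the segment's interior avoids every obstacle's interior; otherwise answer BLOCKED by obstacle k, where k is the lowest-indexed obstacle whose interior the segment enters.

BLOCKED by obstacle 1

Obstacle 1 [(13,23) (14,3) (20,5) (21,24)]:
  edge (13,23)–(14,3): crosses AB
  edge (14,3)–(20,5): crosses AB
  edge (20,5)–(21,24): clear
  edge (21,24)–(13,23): clear
  → BLOCKED
Obstacle 2 [(0,20) (1,7) (9,1) (9,20)]:
  edge (0,20)–(1,7): crosses AB
  edge (1,7)–(9,1): clear
  edge (9,1)–(9,20): crosses AB
  edge (9,20)–(0,20): clear
  → BLOCKED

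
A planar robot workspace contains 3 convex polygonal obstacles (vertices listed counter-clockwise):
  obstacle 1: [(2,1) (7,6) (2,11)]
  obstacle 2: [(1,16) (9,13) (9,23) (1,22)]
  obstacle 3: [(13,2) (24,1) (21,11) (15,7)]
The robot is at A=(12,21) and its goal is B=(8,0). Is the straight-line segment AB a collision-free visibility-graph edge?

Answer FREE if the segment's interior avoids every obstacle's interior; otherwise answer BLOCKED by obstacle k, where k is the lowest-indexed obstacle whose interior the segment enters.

Obstacle 1 [(2,1) (7,6) (2,11)]:
  edge (2,1)–(7,6): clear
  edge (7,6)–(2,11): clear
  edge (2,11)–(2,1): clear
  midpoint (10,21/2) outside
  → clear
Obstacle 2 [(1,16) (9,13) (9,23) (1,22)]:
  edge (1,16)–(9,13): clear
  edge (9,13)–(9,23): clear
  edge (9,23)–(1,22): clear
  edge (1,22)–(1,16): clear
  midpoint (10,21/2) outside
  → clear
Obstacle 3 [(13,2) (24,1) (21,11) (15,7)]:
  edge (13,2)–(24,1): clear
  edge (24,1)–(21,11): clear
  edge (21,11)–(15,7): clear
  edge (15,7)–(13,2): clear
  midpoint (10,21/2) outside
  → clear

FREE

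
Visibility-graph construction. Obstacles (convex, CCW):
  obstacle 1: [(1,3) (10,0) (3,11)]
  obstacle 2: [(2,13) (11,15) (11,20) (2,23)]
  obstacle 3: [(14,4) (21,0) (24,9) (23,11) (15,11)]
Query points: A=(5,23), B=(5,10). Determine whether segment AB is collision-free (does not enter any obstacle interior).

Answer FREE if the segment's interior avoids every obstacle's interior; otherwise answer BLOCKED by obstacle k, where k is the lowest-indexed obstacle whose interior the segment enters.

BLOCKED by obstacle 2

Obstacle 1 [(1,3) (10,0) (3,11)]:
  edge (1,3)–(10,0): clear
  edge (10,0)–(3,11): clear
  edge (3,11)–(1,3): clear
  midpoint (5,33/2) outside
  → clear
Obstacle 2 [(2,13) (11,15) (11,20) (2,23)]:
  edge (2,13)–(11,15): crosses AB
  edge (11,15)–(11,20): clear
  edge (11,20)–(2,23): crosses AB
  edge (2,23)–(2,13): clear
  → BLOCKED
Obstacle 3 [(14,4) (21,0) (24,9) (23,11) (15,11)]:
  edge (14,4)–(21,0): clear
  edge (21,0)–(24,9): clear
  edge (24,9)–(23,11): clear
  edge (23,11)–(15,11): clear
  edge (15,11)–(14,4): clear
  midpoint (5,33/2) outside
  → clear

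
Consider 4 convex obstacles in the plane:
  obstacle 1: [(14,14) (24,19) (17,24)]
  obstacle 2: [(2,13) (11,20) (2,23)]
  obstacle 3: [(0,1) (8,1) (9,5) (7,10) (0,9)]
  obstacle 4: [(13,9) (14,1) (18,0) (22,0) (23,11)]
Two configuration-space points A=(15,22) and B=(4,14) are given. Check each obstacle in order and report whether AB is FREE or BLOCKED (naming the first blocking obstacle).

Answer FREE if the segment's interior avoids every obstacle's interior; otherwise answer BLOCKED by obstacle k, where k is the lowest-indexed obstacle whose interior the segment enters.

Obstacle 1 [(14,14) (24,19) (17,24)]:
  edge (14,14)–(24,19): clear
  edge (24,19)–(17,24): clear
  edge (17,24)–(14,14): clear
  midpoint (19/2,18) outside
  → clear
Obstacle 2 [(2,13) (11,20) (2,23)]:
  edge (2,13)–(11,20): clear
  edge (11,20)–(2,23): clear
  edge (2,23)–(2,13): clear
  midpoint (19/2,18) outside
  → clear
Obstacle 3 [(0,1) (8,1) (9,5) (7,10) (0,9)]:
  edge (0,1)–(8,1): clear
  edge (8,1)–(9,5): clear
  edge (9,5)–(7,10): clear
  edge (7,10)–(0,9): clear
  edge (0,9)–(0,1): clear
  midpoint (19/2,18) outside
  → clear
Obstacle 4 [(13,9) (14,1) (18,0) (22,0) (23,11)]:
  edge (13,9)–(14,1): clear
  edge (14,1)–(18,0): clear
  edge (18,0)–(22,0): clear
  edge (22,0)–(23,11): clear
  edge (23,11)–(13,9): clear
  midpoint (19/2,18) outside
  → clear

FREE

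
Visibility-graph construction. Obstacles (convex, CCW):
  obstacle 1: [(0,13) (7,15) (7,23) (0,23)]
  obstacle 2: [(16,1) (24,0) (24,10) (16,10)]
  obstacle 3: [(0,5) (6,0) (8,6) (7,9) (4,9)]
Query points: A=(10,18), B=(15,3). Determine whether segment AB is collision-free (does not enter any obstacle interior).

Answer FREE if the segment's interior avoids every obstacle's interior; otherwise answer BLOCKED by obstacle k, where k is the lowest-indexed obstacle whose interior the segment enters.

Obstacle 1 [(0,13) (7,15) (7,23) (0,23)]:
  edge (0,13)–(7,15): clear
  edge (7,15)–(7,23): clear
  edge (7,23)–(0,23): clear
  edge (0,23)–(0,13): clear
  midpoint (25/2,21/2) outside
  → clear
Obstacle 2 [(16,1) (24,0) (24,10) (16,10)]:
  edge (16,1)–(24,0): clear
  edge (24,0)–(24,10): clear
  edge (24,10)–(16,10): clear
  edge (16,10)–(16,1): clear
  midpoint (25/2,21/2) outside
  → clear
Obstacle 3 [(0,5) (6,0) (8,6) (7,9) (4,9)]:
  edge (0,5)–(6,0): clear
  edge (6,0)–(8,6): clear
  edge (8,6)–(7,9): clear
  edge (7,9)–(4,9): clear
  edge (4,9)–(0,5): clear
  midpoint (25/2,21/2) outside
  → clear

FREE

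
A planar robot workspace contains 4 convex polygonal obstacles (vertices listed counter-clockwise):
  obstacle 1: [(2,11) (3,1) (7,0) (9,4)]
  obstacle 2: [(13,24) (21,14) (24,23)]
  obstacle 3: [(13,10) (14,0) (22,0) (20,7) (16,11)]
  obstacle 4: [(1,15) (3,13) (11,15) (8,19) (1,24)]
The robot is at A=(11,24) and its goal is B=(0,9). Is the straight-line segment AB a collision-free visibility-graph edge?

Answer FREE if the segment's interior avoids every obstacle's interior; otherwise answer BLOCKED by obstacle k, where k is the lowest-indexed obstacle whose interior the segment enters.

Obstacle 1 [(2,11) (3,1) (7,0) (9,4)]:
  edge (2,11)–(3,1): clear
  edge (3,1)–(7,0): clear
  edge (7,0)–(9,4): clear
  edge (9,4)–(2,11): clear
  midpoint (11/2,33/2) outside
  → clear
Obstacle 2 [(13,24) (21,14) (24,23)]:
  edge (13,24)–(21,14): clear
  edge (21,14)–(24,23): clear
  edge (24,23)–(13,24): clear
  midpoint (11/2,33/2) outside
  → clear
Obstacle 3 [(13,10) (14,0) (22,0) (20,7) (16,11)]:
  edge (13,10)–(14,0): clear
  edge (14,0)–(22,0): clear
  edge (22,0)–(20,7): clear
  edge (20,7)–(16,11): clear
  edge (16,11)–(13,10): clear
  midpoint (11/2,33/2) outside
  → clear
Obstacle 4 [(1,15) (3,13) (11,15) (8,19) (1,24)]:
  edge (1,15)–(3,13): crosses AB
  edge (3,13)–(11,15): clear
  edge (11,15)–(8,19): clear
  edge (8,19)–(1,24): crosses AB
  edge (1,24)–(1,15): clear
  → BLOCKED

BLOCKED by obstacle 4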